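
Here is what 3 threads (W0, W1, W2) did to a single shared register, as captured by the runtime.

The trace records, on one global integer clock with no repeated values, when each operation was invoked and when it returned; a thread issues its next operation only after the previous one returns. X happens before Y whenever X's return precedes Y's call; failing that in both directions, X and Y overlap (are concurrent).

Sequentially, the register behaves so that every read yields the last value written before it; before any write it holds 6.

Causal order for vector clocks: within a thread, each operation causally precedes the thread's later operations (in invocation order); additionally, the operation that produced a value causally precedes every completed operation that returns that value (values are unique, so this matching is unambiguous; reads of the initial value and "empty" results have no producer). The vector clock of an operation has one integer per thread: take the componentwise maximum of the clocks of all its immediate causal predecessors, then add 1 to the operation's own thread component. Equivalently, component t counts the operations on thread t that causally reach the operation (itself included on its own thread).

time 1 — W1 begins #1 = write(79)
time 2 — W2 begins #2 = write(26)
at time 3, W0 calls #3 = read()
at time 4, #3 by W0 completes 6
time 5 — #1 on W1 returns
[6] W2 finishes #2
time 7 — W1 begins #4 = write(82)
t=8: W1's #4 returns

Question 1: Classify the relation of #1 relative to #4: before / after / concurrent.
#1 spans [1,5], #4 spans [7,8]
resp(#1)=5 < inv(#4)=7

before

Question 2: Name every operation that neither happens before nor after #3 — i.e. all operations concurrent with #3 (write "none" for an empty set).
overlap test against #3 [3,4]: concurrent iff the interval meets 3..4
#1 [1,5]: concurrent
#2 [2,6]: concurrent
#4 [7,8]: after

#1, #2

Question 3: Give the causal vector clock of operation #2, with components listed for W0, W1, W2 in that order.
root op #2, invoked 2: fresh clock plus W2's own tick → (0, 0, 1)
root op #1, invoked 1: fresh clock plus W1's own tick → (0, 1, 0)
root op #3, invoked 3: fresh clock plus W0's own tick → (1, 0, 0)
#4 (invocation 7): componentwise max over VC(#1)=(0, 1, 0), +1 at W1, giving (0, 2, 0)
target: VC(#2) = (0, 0, 1)

(0, 0, 1)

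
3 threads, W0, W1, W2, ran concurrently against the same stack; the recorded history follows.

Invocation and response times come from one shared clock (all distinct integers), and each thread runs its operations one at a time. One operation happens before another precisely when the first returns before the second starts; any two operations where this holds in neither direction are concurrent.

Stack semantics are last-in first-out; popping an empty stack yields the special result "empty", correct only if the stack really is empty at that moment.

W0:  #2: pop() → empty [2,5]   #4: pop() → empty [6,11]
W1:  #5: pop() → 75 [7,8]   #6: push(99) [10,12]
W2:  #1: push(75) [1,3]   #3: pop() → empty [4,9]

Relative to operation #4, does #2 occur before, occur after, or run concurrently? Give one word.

#2 spans [2,5], #4 spans [6,11]
resp(#2)=5 < inv(#4)=6

before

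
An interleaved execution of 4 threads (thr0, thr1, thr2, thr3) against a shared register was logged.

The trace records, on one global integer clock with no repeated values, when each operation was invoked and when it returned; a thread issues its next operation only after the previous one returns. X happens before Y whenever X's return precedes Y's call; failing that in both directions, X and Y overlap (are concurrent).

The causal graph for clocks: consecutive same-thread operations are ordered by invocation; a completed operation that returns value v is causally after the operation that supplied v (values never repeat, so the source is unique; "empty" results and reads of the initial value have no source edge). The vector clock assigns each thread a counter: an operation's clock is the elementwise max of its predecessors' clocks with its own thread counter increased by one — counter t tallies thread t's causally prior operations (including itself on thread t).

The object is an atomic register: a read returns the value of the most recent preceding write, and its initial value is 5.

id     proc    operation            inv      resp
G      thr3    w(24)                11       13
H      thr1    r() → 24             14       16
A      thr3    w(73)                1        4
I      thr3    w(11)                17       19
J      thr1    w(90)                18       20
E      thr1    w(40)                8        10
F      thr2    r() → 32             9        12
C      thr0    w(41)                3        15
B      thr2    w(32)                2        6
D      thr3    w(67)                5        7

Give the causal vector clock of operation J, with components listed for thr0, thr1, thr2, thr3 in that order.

no predecessors for A (invoked 1): thr3 increments from zero → (0, 0, 0, 1)
no predecessors for B (invoked 2): thr2 increments from zero → (0, 0, 1, 0)
no predecessors for E (invoked 8): thr1 increments from zero → (0, 1, 0, 0)
no predecessors for C (invoked 3): thr0 increments from zero → (1, 0, 0, 0)
VC(D, invoked at 5): max of VC(A)=(0, 0, 0, 1), then +1 on thread thr3 → (0, 0, 0, 2)
VC(F, invoked at 9): max of VC(B)=(0, 0, 1, 0), then +1 on thread thr2 → (0, 0, 2, 0)
VC(G, invoked at 11): max of VC(D)=(0, 0, 0, 2), then +1 on thread thr3 → (0, 0, 0, 3)
VC(I, invoked at 17): max of VC(G)=(0, 0, 0, 3), then +1 on thread thr3 → (0, 0, 0, 4)
VC(H, invoked at 14): max of VC(E)=(0, 1, 0, 0), VC(G)=(0, 0, 0, 3), then +1 on thread thr1 → (0, 2, 0, 3)
VC(J, invoked at 18): max of VC(H)=(0, 2, 0, 3), then +1 on thread thr1 → (0, 3, 0, 3)
target: VC(J) = (0, 3, 0, 3)

(0, 3, 0, 3)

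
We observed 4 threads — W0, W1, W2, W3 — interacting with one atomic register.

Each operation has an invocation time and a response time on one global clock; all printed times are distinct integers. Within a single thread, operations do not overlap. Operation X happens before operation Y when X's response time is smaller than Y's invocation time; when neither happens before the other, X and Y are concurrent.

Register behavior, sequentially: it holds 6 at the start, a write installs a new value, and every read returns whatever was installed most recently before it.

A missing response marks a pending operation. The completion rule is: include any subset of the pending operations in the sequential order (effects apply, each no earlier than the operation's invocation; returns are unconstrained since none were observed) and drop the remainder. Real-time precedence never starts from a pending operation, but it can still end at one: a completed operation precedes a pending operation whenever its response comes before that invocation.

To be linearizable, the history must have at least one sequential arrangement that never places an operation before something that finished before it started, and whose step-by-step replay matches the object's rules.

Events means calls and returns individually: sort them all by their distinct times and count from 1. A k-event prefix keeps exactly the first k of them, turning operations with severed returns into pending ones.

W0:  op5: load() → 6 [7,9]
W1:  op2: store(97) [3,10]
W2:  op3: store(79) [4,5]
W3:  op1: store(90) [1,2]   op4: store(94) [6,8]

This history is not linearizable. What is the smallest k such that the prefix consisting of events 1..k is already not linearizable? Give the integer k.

9

events 1..8 are linearizable; a witness order is op1, op2, op3, op4:
after step 1 (op1 store(90)): value 90
after step 2 (op2 store(97) (pending, included)): value 97
after step 3 (op3 store(79)): value 79
after step 4 (op4 store(94)): value 94
once event 9 joins (op5's response, time 9), exhaustive search finds no witness
including or dropping the 1 pending operation (op2) in any combination fails
for example op1, op3, op4, op5 (pending dropped) fails at step 4: op5 load() → 6 is not legal there
for example op1, op3, op5, op4 (pending dropped) fails at step 3: op5 load() → 6 is not legal there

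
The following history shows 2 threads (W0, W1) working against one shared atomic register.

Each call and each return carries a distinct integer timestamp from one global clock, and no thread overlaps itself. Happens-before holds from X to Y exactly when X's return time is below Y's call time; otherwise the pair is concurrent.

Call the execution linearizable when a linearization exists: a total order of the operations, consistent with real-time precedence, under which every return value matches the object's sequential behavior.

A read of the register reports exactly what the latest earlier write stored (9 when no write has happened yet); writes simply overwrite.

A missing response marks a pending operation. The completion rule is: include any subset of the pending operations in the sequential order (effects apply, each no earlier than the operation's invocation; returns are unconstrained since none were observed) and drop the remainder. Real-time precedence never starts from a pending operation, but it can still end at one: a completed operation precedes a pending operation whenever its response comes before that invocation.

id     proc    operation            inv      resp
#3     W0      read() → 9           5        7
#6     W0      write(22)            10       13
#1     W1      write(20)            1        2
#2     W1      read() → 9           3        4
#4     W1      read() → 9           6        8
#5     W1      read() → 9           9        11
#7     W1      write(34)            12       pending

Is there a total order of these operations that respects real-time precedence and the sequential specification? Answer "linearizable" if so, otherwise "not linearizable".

not linearizable

prefix check: 1..3 passes, 1..4 fails once #2's time-4 response joins
a single order respects real time; the 2 completed atomic register operations fail replay along it
take #1, #2: step 2 already fails, because #2 read() → 9 cannot occur there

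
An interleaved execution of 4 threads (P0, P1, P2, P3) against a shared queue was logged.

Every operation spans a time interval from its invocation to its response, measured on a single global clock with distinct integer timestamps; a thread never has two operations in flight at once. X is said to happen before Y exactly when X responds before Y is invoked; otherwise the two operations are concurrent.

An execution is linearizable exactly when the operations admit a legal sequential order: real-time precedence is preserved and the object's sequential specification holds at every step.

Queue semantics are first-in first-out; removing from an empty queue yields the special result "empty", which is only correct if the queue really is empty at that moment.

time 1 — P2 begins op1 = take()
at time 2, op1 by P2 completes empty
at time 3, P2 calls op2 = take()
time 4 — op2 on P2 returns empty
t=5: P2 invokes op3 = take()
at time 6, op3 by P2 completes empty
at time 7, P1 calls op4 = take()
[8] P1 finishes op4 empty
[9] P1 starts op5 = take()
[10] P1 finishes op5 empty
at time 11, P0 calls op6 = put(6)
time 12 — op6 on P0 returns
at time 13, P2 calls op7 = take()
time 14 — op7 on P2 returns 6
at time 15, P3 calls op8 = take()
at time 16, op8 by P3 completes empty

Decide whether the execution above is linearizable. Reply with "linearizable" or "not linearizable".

one valid linearization: op1, op2, op3, op4, op5, op6, op7, op8
after step 1 (op1 take() → empty): queue <>
after step 2 (op2 take() → empty): queue <>
after step 3 (op3 take() → empty): queue <>
after step 4 (op4 take() → empty): queue <>
after step 5 (op5 take() → empty): queue <>
after step 6 (op6 put(6)): queue <6>
after step 7 (op7 take() → 6): queue <>
after step 8 (op8 take() → empty): queue <>

linearizable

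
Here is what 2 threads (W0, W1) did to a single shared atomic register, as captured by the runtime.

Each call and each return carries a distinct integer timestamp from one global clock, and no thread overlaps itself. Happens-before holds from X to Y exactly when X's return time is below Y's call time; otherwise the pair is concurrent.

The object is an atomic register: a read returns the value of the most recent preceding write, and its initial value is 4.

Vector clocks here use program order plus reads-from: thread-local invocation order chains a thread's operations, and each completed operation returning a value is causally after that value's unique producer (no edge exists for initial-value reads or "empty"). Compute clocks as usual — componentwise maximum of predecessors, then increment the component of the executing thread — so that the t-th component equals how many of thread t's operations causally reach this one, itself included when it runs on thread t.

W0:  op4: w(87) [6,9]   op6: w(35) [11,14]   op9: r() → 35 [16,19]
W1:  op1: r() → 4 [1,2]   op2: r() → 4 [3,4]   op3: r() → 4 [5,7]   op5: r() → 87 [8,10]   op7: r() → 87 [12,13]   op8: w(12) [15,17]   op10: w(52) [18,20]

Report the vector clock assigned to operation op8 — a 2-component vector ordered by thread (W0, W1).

(1, 6)

VC(op1, invoked at 1): no causal predecessors; +1 on W1 → (0, 1)
VC(op4, invoked at 6): no causal predecessors; +1 on W0 → (1, 0)
invoked at 3, op2 merges VC(op1)=(0, 1) and bumps W1's slot → (0, 2)
invoked at 11, op6 merges VC(op4)=(1, 0) and bumps W0's slot → (2, 0)
invoked at 5, op3 merges VC(op2)=(0, 2) and bumps W1's slot → (0, 3)
invoked at 16, op9 merges VC(op6)=(2, 0) and bumps W0's slot → (3, 0)
invoked at 8, op5 merges VC(op3)=(0, 3), VC(op4)=(1, 0) and bumps W1's slot → (1, 4)
invoked at 12, op7 merges VC(op4)=(1, 0), VC(op5)=(1, 4) and bumps W1's slot → (1, 5)
invoked at 15, op8 merges VC(op7)=(1, 5) and bumps W1's slot → (1, 6)
invoked at 18, op10 merges VC(op8)=(1, 6) and bumps W1's slot → (1, 7)
target: VC(op8) = (1, 6)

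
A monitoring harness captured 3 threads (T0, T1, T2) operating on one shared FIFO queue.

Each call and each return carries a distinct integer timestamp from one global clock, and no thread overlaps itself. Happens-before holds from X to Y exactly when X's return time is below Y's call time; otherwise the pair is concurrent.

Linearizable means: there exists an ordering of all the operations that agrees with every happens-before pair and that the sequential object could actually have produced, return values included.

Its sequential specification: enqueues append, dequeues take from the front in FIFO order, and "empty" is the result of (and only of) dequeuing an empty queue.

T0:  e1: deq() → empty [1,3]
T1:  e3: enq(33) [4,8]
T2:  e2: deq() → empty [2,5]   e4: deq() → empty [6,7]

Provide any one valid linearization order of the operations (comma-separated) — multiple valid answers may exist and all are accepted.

e1, e2, e4, e3

1. e1 deq() → empty, leaving queue <>
2. e2 deq() → empty, leaving queue <>
3. e4 deq() → empty, leaving queue <>
4. e3 enq(33), leaving queue <33>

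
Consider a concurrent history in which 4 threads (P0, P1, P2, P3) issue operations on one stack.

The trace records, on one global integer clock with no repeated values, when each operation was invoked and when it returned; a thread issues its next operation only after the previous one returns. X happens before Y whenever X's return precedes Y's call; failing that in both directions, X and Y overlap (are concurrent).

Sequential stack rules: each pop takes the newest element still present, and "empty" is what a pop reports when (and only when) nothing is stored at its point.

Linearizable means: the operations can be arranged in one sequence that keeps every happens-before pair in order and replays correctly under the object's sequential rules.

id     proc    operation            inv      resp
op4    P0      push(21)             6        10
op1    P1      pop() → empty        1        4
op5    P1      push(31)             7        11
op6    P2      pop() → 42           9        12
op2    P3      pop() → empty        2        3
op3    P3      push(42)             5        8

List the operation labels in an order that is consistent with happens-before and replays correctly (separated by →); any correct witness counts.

step 1: op1 pop() → empty — stack <>
step 2: op2 pop() → empty — stack <>
step 3: op3 push(42) — stack <42>
step 4: op6 pop() → 42 — stack <>
step 5: op4 push(21) — stack <21>
step 6: op5 push(31) — stack <21,31>

op1 → op2 → op3 → op6 → op4 → op5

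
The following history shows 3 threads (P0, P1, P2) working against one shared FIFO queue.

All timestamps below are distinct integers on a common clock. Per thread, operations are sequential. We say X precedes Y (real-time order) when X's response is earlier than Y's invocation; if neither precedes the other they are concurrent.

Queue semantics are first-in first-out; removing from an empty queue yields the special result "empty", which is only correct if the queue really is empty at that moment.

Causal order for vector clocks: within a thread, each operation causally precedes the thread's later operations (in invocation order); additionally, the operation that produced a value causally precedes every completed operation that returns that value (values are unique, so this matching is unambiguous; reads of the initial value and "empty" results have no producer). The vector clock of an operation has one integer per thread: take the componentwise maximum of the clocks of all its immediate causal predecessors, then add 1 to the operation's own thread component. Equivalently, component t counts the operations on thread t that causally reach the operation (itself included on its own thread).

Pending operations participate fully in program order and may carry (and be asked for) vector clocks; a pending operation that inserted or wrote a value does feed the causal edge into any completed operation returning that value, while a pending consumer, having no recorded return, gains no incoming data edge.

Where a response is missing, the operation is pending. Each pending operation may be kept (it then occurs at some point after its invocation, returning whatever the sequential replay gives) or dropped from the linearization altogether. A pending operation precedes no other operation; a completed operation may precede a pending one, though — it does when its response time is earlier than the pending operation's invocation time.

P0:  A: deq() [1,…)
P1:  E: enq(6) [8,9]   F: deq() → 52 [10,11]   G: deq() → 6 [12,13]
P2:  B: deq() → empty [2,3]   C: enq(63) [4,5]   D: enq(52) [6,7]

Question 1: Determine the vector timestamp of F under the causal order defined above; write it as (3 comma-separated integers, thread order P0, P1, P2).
(0, 2, 3)

VC(B, invoked at 2): no causal predecessors; +1 on P2 → (0, 0, 1)
VC(E, invoked at 8): no causal predecessors; +1 on P1 → (0, 1, 0)
VC(A, invoked at 1): no causal predecessors; +1 on P0 → (1, 0, 0)
VC(C, invoked at 4): max of VC(B)=(0, 0, 1), then +1 on thread P2 → (0, 0, 2)
VC(D, invoked at 6): max of VC(C)=(0, 0, 2), then +1 on thread P2 → (0, 0, 3)
VC(F, invoked at 10): max of VC(D)=(0, 0, 3), VC(E)=(0, 1, 0), then +1 on thread P1 → (0, 2, 3)
VC(G, invoked at 12): max of VC(E)=(0, 1, 0), VC(F)=(0, 2, 3), then +1 on thread P1 → (0, 3, 3)
target: VC(F) = (0, 2, 3)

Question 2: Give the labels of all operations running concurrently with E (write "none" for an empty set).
A

concurrent with E ([8,9]): every op whose interval crosses 8..9
A [1,…): concurrent
B [2,3]: before
C [4,5]: before
D [6,7]: before
F [10,11]: after
G [12,13]: after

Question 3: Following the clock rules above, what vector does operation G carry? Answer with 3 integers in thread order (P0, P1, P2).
(0, 3, 3)

B (invocation 2): nothing precedes it; P2's component alone gives (0, 0, 1)
E (invocation 8): nothing precedes it; P1's component alone gives (0, 1, 0)
A (invocation 1): nothing precedes it; P0's component alone gives (1, 0, 0)
C, invoked 4, takes VC(B)=(0, 0, 1) under max, adds 1 for P2 → (0, 0, 2)
D, invoked 6, takes VC(C)=(0, 0, 2) under max, adds 1 for P2 → (0, 0, 3)
F, invoked 10, takes VC(D)=(0, 0, 3), VC(E)=(0, 1, 0) under max, adds 1 for P1 → (0, 2, 3)
G, invoked 12, takes VC(E)=(0, 1, 0), VC(F)=(0, 2, 3) under max, adds 1 for P1 → (0, 3, 3)
target: VC(G) = (0, 3, 3)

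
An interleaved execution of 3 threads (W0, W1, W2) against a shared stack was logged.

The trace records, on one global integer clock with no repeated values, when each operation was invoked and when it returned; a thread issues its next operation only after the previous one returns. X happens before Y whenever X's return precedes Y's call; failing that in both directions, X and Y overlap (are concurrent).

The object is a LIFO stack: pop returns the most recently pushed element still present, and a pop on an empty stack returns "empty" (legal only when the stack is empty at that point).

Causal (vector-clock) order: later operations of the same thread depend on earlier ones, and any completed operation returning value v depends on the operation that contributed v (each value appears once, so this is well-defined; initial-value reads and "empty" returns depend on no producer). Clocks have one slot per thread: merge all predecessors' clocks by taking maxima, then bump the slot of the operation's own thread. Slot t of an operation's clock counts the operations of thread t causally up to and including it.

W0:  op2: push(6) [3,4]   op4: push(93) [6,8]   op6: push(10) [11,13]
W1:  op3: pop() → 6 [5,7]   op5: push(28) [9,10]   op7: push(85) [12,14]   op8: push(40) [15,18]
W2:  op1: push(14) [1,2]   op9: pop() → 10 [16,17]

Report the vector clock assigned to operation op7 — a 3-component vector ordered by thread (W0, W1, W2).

(1, 3, 0)

op1, invoked 1, has no incoming edges; only W2's bump applies → (0, 0, 1)
op2, invoked 3, has no incoming edges; only W0's bump applies → (1, 0, 0)
op3, invoked 5, takes VC(op2)=(1, 0, 0) under max, adds 1 for W1 → (1, 1, 0)
op4, invoked 6, takes VC(op2)=(1, 0, 0) under max, adds 1 for W0 → (2, 0, 0)
op5, invoked 9, takes VC(op3)=(1, 1, 0) under max, adds 1 for W1 → (1, 2, 0)
op6, invoked 11, takes VC(op4)=(2, 0, 0) under max, adds 1 for W0 → (3, 0, 0)
op7, invoked 12, takes VC(op5)=(1, 2, 0) under max, adds 1 for W1 → (1, 3, 0)
op8, invoked 15, takes VC(op7)=(1, 3, 0) under max, adds 1 for W1 → (1, 4, 0)
op9, invoked 16, takes VC(op1)=(0, 0, 1), VC(op6)=(3, 0, 0) under max, adds 1 for W2 → (3, 0, 2)
target: VC(op7) = (1, 3, 0)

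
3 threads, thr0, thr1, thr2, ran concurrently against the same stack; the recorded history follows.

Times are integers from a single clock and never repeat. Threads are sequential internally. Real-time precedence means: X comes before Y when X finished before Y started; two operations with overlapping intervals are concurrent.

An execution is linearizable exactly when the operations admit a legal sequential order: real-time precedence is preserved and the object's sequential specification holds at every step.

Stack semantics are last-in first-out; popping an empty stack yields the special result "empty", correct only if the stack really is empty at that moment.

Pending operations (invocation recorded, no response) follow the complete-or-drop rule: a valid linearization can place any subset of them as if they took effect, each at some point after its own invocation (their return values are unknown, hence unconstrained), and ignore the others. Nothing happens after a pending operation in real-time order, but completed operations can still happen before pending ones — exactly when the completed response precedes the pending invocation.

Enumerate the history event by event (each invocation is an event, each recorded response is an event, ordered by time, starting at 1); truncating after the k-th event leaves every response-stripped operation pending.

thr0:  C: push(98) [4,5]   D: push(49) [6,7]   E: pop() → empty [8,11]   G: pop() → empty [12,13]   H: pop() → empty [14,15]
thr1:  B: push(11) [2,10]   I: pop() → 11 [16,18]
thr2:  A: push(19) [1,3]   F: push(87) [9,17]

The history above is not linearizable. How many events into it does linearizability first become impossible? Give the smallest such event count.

11

a valid linearization of events 1..10 exists, for instance A, B, C, D:
after step 1 (A push(19)): stack <19>
after step 2 (B push(11)): stack <19,11>
after step 3 (C push(98)): stack <19,11,98>
after step 4 (D push(49)): stack <19,11,98,49>
include event 11 — E responding at 11 — and every candidate order breaks
every completion of the 1 pending operation (F) was checked; none linearizes
one such order, A, B, C, D, E (pending dropped), breaks at step 5 where E pop() → empty is illegal
one such order, A, C, B, D, E (pending dropped), breaks at step 5 where E pop() → empty is illegal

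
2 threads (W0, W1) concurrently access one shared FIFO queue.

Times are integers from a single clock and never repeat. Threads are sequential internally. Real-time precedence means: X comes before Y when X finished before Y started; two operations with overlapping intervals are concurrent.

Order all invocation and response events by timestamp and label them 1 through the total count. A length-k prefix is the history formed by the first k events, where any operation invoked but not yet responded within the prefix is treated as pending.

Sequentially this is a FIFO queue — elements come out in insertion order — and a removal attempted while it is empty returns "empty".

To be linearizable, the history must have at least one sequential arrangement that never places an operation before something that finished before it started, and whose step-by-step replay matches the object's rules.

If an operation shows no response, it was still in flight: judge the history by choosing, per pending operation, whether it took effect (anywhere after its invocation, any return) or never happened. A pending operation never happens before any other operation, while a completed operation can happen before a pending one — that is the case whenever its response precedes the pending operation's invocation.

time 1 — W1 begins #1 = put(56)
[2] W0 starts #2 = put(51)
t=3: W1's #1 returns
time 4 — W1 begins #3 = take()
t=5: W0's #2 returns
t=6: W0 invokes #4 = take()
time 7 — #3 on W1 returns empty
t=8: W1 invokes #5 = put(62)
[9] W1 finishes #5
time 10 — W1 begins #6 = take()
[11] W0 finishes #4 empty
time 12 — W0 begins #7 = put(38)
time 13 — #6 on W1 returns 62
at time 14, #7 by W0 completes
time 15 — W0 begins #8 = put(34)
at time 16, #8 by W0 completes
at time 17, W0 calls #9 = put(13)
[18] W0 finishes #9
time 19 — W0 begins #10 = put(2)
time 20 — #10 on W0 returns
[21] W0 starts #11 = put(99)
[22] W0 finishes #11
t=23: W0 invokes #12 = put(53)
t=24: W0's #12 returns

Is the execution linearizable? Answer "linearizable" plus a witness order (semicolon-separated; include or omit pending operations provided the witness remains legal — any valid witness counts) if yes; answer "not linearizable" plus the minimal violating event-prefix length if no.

the violation lands at event 7, #3's response at time 7: events 1..6 linearize, events 1..7 do not
the 3 completed operations admit 3 real-time orders; each fails the FIFO queue replay
every completion of the 1 pending operation (#4) was checked; none linearizes
sample order #1, #2, #3 (pending dropped) stalls at step 3 — #3 take() → empty has no legal effect
sample order #1, #3, #2 (pending dropped) stalls at step 2 — #3 take() → empty has no legal effect

not linearizable — minimal violating prefix: 7 events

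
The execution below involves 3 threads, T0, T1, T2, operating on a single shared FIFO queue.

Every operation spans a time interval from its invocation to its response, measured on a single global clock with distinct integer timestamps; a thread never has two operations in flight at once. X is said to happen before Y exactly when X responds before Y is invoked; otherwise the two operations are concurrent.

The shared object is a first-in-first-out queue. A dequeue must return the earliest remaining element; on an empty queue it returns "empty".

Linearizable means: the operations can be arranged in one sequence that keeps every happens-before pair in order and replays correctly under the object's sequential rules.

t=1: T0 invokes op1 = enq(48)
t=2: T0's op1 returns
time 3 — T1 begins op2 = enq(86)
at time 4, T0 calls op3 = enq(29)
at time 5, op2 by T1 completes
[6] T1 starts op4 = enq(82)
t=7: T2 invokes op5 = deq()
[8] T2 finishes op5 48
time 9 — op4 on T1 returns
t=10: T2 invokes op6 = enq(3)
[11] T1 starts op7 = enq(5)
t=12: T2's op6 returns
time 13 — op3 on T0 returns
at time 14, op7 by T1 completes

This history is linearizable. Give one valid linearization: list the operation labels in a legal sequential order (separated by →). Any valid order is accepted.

step 1: op1 enq(48) — queue <48>
step 2: op2 enq(86) — queue <48,86>
step 3: op3 enq(29) — queue <48,86,29>
step 4: op4 enq(82) — queue <48,86,29,82>
step 5: op5 deq() → 48 — queue <86,29,82>
step 6: op6 enq(3) — queue <86,29,82,3>
step 7: op7 enq(5) — queue <86,29,82,3,5>

op1 → op2 → op3 → op4 → op5 → op6 → op7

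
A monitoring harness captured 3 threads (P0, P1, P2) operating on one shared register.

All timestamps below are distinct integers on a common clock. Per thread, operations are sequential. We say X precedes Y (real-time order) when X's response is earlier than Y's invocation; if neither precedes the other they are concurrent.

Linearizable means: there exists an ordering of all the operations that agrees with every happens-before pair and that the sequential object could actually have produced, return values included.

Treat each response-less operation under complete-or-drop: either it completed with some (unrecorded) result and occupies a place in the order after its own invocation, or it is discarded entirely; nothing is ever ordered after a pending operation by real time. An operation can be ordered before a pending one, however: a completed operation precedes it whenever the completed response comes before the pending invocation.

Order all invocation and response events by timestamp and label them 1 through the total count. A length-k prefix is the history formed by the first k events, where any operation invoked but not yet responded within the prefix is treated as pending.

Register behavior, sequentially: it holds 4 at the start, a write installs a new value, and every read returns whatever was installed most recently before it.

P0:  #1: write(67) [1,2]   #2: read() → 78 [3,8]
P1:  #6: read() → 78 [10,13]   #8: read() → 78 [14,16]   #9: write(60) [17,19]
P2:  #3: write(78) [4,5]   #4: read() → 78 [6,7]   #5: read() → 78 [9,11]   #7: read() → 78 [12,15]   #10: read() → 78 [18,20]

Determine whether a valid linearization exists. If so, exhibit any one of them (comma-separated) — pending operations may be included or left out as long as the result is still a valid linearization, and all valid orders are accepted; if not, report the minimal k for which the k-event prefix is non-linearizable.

step 1: #1 write(67) — value 67
step 2: #3 write(78) — value 78
step 3: #2 read() → 78 — value 78
step 4: #4 read() → 78 — value 78
step 5: #5 read() → 78 — value 78
step 6: #6 read() → 78 — value 78
step 7: #7 read() → 78 — value 78
step 8: #8 read() → 78 — value 78
step 9: #10 read() → 78 — value 78
step 10: #9 write(60) — value 60

linearizable — witness: #1, #3, #2, #4, #5, #6, #7, #8, #10, #9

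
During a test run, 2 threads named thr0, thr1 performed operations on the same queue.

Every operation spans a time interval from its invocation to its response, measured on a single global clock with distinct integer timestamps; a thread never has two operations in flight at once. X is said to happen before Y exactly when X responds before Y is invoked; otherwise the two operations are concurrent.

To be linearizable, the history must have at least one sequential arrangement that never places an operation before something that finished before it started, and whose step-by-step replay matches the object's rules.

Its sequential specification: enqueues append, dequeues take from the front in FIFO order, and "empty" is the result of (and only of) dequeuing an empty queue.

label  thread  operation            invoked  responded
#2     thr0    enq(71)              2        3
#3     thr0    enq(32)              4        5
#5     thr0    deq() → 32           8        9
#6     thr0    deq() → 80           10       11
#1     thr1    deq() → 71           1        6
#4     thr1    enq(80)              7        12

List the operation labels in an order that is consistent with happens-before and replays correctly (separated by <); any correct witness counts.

#2 < #1 < #3 < #4 < #5 < #6

step 1: #2 enq(71) — queue <71>
step 2: #1 deq() → 71 — queue <>
step 3: #3 enq(32) — queue <32>
step 4: #4 enq(80) — queue <32,80>
step 5: #5 deq() → 32 — queue <80>
step 6: #6 deq() → 80 — queue <>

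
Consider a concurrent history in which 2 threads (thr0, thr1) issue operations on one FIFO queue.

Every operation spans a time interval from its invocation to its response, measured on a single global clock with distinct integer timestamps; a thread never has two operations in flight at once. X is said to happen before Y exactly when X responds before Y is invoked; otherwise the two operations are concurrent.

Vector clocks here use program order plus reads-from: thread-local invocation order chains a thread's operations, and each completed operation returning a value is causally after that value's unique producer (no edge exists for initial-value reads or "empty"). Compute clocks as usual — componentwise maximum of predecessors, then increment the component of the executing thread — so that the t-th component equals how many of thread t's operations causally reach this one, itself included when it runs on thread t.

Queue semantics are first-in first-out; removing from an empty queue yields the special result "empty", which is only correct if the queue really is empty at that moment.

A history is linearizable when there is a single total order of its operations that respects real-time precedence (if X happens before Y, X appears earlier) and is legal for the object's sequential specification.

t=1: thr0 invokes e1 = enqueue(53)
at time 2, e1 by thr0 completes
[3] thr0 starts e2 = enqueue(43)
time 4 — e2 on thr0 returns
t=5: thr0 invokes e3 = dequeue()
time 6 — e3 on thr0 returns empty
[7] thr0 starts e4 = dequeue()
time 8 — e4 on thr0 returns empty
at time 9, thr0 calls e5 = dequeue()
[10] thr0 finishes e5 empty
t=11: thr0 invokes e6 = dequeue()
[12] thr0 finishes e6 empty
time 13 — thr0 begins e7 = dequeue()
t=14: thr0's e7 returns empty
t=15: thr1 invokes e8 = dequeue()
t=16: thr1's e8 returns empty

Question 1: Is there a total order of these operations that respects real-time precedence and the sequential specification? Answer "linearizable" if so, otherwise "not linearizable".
events 1..5 are fine; event 6 — the response of e3 at time 6 — makes the prefix non-linearizable
exactly one order of the 3 completed ops respects real time; the FIFO queue replay fails
e.g. e1, e2, e3: illegal at step 3, since e3 dequeue() → empty cannot apply there

not linearizable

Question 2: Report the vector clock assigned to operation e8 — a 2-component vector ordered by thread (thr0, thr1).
Answer: (0, 1)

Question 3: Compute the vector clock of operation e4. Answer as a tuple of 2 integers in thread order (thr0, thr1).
Answer: (4, 0)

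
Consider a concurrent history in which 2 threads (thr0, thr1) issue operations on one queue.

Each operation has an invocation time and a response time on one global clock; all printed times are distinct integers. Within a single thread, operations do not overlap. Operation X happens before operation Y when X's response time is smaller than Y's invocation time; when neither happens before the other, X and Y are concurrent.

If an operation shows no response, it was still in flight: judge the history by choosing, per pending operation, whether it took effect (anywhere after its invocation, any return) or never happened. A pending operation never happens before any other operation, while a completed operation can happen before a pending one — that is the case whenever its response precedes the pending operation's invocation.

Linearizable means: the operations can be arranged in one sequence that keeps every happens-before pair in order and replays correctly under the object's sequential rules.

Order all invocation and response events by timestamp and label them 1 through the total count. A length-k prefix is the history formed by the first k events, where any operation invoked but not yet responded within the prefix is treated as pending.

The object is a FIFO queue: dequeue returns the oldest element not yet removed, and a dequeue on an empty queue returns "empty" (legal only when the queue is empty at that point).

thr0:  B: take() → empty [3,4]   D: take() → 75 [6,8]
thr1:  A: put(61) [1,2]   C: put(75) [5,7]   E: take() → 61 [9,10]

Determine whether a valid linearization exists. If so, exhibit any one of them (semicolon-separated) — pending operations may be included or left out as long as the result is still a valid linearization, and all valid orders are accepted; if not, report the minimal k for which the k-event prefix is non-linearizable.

not linearizable — minimal violating prefix: 4 events

through event 3 a valid linearization exists; event 4 (B responding at time 4) ends that
the completed operations (2 total) allow one real-time order; the queue replay rejects it
e.g. A, B: illegal at step 2, since B take() → empty cannot apply there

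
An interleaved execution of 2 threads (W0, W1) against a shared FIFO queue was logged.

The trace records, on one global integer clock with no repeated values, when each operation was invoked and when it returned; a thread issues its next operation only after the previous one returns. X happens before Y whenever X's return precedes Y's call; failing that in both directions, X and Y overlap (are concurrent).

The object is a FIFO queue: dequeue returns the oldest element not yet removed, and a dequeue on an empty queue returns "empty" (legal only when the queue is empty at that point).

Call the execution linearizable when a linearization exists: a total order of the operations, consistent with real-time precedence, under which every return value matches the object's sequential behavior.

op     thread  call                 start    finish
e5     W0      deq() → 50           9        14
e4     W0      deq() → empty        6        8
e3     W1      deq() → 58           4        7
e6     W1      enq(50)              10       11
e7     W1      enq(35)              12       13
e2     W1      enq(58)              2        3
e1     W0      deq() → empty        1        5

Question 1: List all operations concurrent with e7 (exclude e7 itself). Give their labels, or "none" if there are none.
Answer: e5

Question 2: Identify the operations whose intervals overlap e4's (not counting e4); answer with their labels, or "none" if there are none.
Answer: e3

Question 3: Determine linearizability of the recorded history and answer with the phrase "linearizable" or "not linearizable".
a witness: e1, e2, e3, e4, e6, e5, e7
step 1: e1 deq() → empty — queue <>
step 2: e2 enq(58) — queue <58>
step 3: e3 deq() → 58 — queue <>
step 4: e4 deq() → empty — queue <>
step 5: e6 enq(50) — queue <50>
step 6: e5 deq() → 50 — queue <>
step 7: e7 enq(35) — queue <35>

linearizable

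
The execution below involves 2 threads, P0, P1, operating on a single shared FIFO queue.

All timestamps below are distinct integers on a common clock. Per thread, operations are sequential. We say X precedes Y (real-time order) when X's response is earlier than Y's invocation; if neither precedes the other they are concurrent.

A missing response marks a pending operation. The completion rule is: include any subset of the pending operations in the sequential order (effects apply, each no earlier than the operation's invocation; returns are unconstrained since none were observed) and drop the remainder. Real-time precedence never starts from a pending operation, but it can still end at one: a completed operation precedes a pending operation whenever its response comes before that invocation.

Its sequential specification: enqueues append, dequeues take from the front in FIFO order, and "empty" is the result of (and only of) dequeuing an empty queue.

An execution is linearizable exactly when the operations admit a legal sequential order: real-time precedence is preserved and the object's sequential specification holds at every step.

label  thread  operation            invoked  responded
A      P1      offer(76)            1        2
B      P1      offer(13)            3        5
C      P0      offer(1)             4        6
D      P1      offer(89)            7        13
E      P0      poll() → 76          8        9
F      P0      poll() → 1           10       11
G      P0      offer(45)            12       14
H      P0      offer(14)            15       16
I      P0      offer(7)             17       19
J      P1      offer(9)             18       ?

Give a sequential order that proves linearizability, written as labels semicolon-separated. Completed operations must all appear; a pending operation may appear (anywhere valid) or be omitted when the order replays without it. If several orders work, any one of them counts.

after step 1 (A offer(76)): queue <76>
after step 2 (C offer(1)): queue <76,1>
after step 3 (B offer(13)): queue <76,1,13>
after step 4 (D offer(89)): queue <76,1,13,89>
after step 5 (E poll() → 76): queue <1,13,89>
after step 6 (F poll() → 1): queue <13,89>
after step 7 (G offer(45)): queue <13,89,45>
after step 8 (H offer(14)): queue <13,89,45,14>
after step 9 (I offer(7)): queue <13,89,45,14,7>

A; C; B; D; E; F; G; H; I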